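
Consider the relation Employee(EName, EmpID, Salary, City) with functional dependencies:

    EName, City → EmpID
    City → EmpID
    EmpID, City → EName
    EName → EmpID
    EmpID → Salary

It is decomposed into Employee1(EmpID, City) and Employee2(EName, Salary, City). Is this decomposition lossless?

Common attributes: Employee1 ∩ Employee2 = {City}.
Closure of {City}: City → EmpID applies, adding EmpID; EmpID, City → EName applies, adding EName; EmpID → Salary applies, adding Salary. So (City)⁺ = {EName, EmpID, Salary, City}.
This closure contains every attribute of Employee1, so Employee1 ∩ Employee2 → Employee1. The join is lossless.

Yes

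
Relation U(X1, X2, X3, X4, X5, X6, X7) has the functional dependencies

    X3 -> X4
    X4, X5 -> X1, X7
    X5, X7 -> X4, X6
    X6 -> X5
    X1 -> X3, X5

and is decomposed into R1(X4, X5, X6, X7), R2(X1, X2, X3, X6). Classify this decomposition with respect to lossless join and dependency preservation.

lossy and not dependency-preserving

Lossless test: (X6)⁺ = {X5, X6}, which is a superkey of neither fragment — lossy.
Dependency preservation: the restricted closure of {X3} across the fragments never reaches {X4}, so X3 → X4 cannot be enforced without a join — not preserved.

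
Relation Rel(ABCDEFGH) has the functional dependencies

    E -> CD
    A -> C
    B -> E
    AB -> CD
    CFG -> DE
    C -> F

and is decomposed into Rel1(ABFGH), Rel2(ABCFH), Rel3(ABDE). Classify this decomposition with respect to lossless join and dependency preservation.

lossless but not dependency-preserving

Lossless test (chase): Rows 1 and 2 agree on A; apply A→C and equate their C entries. Rows 1 and 3 agree on A; apply A→C and equate their C entries. Rows 1 and 2 agree on B; apply B→E and equate their E entries. Rows 1 and 3 agree on B; apply B→E and equate their E entries. Rows 1 and 2 agree on AB; apply AB→CD and equate their CD entries. Rows 1 and 3 agree on AB; apply AB→CD and equate their CD entries. Rows 1 and 3 agree on C; apply C→F and equate their F entries. Row 1 is now all distinguished symbols — the join is lossless.
Dependency preservation: the restricted closure of {E} across the fragments never reaches {CD}, so E → CD cannot be enforced without a join — not preserved.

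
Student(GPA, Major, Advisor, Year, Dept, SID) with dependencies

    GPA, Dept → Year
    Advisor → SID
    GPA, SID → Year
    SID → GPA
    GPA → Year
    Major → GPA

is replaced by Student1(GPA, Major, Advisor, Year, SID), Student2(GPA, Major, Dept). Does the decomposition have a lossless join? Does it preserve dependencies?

Lossless test: (GPA, Major)⁺ = {GPA, Major, Year}, which is a superkey of neither fragment — lossy.
Dependency preservation: GPA, Dept → Year is not contained in any single fragment, but the restricted closure of its left-hand side across the fragments still reaches the right-hand side; the remaining FDs each lie inside some fragment. All dependencies are preserved.

lossy but dependency-preserving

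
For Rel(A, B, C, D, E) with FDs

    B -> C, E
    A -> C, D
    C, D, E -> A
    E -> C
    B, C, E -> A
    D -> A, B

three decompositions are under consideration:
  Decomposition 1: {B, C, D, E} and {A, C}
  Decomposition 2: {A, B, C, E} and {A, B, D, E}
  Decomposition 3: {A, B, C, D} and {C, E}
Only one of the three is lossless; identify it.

Decomposition 1: common = {C}, closure = {C} → lossy.
Decomposition 2: common = {A, B, E}, closure = {A, B, C, D, E} → lossless.
Decomposition 3: common = {C}, closure = {C} → lossy.

Decomposition 2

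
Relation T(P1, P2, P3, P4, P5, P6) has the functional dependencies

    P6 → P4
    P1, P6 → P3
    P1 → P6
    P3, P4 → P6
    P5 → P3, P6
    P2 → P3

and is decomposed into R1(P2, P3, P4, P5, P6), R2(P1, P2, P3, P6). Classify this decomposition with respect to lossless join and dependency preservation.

lossy but dependency-preserving

Lossless test: (P2, P3, P6)⁺ = {P2, P3, P4, P6}, which is a superkey of neither fragment — lossy.
Dependency preservation: every FD's attributes lie within a single fragment, so each can be enforced locally — preserved.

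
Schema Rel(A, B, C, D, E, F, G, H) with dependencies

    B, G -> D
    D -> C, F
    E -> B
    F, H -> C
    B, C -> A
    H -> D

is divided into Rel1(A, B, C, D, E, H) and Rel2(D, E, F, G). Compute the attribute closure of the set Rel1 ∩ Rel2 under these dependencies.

Rel1 ∩ Rel2 = {D, E}.
D → C, F applies, adding C, F
E → B applies, adding B
B, C → A applies, adding A
Closure: {A, B, C, D, E, F}.

A, B, C, D, E, F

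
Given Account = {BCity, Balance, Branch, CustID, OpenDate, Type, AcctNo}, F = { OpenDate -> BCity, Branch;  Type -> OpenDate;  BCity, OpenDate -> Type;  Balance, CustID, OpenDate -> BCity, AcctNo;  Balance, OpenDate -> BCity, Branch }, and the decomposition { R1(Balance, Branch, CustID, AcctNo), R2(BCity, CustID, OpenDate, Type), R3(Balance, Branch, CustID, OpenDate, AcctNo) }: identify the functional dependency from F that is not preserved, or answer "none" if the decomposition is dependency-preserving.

OpenDate → BCity, Branch: restricted closure across fragments reaches BCity, Branch.
Type → OpenDate lies within R2.
BCity, OpenDate → Type lies within R2.
Balance, CustID, OpenDate → BCity, AcctNo: restricted closure across fragments reaches BCity, AcctNo.
Balance, OpenDate → BCity, Branch: restricted closure across fragments reaches BCity, Branch.
Every dependency is enforceable on the fragments, so the decomposition is dependency-preserving.

none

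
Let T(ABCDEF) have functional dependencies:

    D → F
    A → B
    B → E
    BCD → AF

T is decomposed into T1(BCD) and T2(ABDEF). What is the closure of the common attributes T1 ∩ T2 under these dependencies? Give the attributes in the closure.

BDEF

T1 ∩ T2 = {BD}.
D → F applies, adding F
B → E applies, adding E
Closure: {BDEF}.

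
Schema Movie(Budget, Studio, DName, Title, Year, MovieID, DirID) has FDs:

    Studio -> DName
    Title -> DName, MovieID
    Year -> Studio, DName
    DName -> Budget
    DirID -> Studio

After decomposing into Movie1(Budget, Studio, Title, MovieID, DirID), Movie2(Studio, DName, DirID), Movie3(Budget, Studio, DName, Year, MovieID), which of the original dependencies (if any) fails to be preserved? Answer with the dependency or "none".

Title -> DName, MovieID

Check Title → DName, MovieID: no single fragment contains all of {DName, Title, MovieID}, and the restricted closure of {Title} across the fragments never reaches {DName, MovieID}.
Studio → DName is preserved.
Year → Studio, DName is preserved.
DName → Budget is preserved.
DirID → Studio is preserved.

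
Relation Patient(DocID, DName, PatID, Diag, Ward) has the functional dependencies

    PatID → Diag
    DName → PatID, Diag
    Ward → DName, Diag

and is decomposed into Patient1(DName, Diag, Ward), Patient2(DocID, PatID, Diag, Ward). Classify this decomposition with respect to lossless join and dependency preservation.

lossless but not dependency-preserving

Lossless test: (Diag, Ward)⁺ = {DName, PatID, Diag, Ward}, which contains all of one fragment — lossless.
Dependency preservation: the restricted closure of {DName} across the fragments never reaches {PatID, Diag}, so DName → PatID, Diag cannot be enforced without a join — not preserved.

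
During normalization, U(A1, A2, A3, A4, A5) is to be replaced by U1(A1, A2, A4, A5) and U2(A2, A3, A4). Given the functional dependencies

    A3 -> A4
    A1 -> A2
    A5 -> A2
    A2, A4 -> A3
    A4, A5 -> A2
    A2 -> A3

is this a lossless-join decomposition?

Common attributes: U1 ∩ U2 = {A2, A4}.
Closure of {A2, A4}: A2, A4 → A3 applies, adding A3. So (A2, A4)⁺ = {A2, A3, A4}.
This closure contains every attribute of U2, so U1 ∩ U2 → U2. The join is lossless.

Yes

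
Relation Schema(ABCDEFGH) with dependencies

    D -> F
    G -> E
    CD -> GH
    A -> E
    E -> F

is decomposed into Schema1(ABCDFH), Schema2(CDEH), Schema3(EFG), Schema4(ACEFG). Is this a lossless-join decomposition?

Chase test. Columns are ABCDEFGH; row i has aⱼ where attribute j ∈ Schemai, else bᵢⱼ.
Initial tableau (one row per fragment):
  row 1: a1 a2 a3 a4 b15 a6 b17 a8
  row 2: b21 b22 a3 a4 a5 b26 b27 a8
  row 3: b31 b32 b33 b34 a5 a6 a7 b38
  row 4: a1 b42 a3 b44 a5 a6 a7 b48
Rows 1 and 2 agree on D; apply D→F and equate their F entries.
Rows 1 and 2 agree on CD; apply CD→GH and equate their GH entries.
Rows 1 and 4 agree on A; apply A→E and equate their E entries.
No row becomes fully distinguished — the join is lossy.

No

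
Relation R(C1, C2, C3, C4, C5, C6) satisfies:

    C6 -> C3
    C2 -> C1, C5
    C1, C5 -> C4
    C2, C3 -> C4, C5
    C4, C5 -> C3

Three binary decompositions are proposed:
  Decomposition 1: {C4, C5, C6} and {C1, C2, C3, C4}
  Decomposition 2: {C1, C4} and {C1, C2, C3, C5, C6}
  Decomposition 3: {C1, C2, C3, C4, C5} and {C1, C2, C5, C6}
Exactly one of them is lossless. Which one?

Decomposition 3

Decomposition 1: common = {C4}, closure = {C4} → lossy.
Decomposition 2: common = {C1}, closure = {C1} → lossy.
Decomposition 3: common = {C1, C2, C5}, closure = {C1, C2, C3, C4, C5} → lossless.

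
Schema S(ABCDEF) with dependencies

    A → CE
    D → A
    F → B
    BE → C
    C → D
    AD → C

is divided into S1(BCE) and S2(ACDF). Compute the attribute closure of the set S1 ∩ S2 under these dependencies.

ACDE

S1 ∩ S2 = {C}.
C → D applies, adding D
D → A applies, adding A
A → CE applies, adding E
Closure: {ACDE}.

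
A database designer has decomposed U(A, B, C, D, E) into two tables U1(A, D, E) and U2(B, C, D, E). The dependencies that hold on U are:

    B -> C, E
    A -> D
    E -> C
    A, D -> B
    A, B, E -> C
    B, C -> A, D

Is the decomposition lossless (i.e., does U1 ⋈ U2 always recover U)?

No

Common attributes: U1 ∩ U2 = {D, E}.
Closure of {D, E}: E → C applies, adding C. So (D, E)⁺ = {C, D, E}.
The closure contains neither all of U1 = {A, D, E} nor all of U2 = {B, C, D, E}, so the common attributes are not a superkey of either fragment. The join is lossy.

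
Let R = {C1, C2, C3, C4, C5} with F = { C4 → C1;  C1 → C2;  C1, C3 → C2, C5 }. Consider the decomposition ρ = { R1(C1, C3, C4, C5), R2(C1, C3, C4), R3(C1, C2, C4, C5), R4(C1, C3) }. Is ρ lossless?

Chase test. Columns are C1, C2, C3, C4, C5; row i has aⱼ where attribute j ∈ Ri, else bᵢⱼ.
Initial tableau (one row per fragment):
  row 1: a1 b12 a3 a4 a5
  row 2: a1 b22 a3 a4 b25
  row 3: a1 a2 b33 a4 a5
  row 4: a1 b42 a3 b44 b45
Rows 1 and 2 agree on C1; apply C1→C2 and equate their C2 entries.
Rows 1 and 3 agree on C1; apply C1→C2 and equate their C2 entries.
Rows 1 and 4 agree on C1; apply C1→C2 and equate their C2 entries.
Rows 1 and 2 agree on C1, C3; apply C1, C3→C2, C5 and equate their C2, C5 entries.
Rows 1 and 4 agree on C1, C3; apply C1, C3→C2, C5 and equate their C2, C5 entries.
Row 1 is now all distinguished symbols — the join is lossless.

Yes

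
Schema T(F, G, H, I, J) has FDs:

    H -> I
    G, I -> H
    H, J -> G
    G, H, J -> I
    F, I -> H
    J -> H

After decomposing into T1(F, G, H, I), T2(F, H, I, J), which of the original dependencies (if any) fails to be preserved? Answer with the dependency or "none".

Check H, J → G: no single fragment contains all of {G, H, J}, and the restricted closure of {H, J} across the fragments never reaches {G}.
H → I is preserved.
G, I → H is preserved.
G, H, J → I is preserved.
F, I → H is preserved.
J → H is preserved.

H, J -> G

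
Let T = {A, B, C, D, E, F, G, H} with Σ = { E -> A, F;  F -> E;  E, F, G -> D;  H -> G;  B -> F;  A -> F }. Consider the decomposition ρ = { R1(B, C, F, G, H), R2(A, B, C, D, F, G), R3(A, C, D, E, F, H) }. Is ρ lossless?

Yes

Chase test. Columns are A, B, C, D, E, F, G, H; row i has aⱼ where attribute j ∈ Ri, else bᵢⱼ.
Initial tableau (one row per fragment):
  row 1: b11 a2 a3 b14 b15 a6 a7 a8
  row 2: a1 a2 a3 a4 b25 a6 a7 b28
  row 3: a1 b32 a3 a4 a5 a6 b37 a8
Rows 1 and 2 agree on F; apply F→E and equate their E entries.
Rows 1 and 3 agree on F; apply F→E and equate their E entries.
Rows 1 and 2 agree on E, F, G; apply E, F, G→D and equate their D entries.
Rows 1 and 3 agree on H; apply H→G and equate their G entries.
Rows 1 and 2 agree on E; apply E→A, F and equate their A, F entries.
Row 1 is now all distinguished symbols — the join is lossless.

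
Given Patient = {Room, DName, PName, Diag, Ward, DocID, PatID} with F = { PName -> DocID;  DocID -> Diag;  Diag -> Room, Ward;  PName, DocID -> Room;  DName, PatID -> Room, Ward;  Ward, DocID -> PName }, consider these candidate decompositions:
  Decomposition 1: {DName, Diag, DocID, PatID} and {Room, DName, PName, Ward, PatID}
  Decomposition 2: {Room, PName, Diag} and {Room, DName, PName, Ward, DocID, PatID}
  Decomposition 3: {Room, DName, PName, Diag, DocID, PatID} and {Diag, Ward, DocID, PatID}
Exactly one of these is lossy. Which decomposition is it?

Decomposition 1: common = {DName, PatID}, closure = {Room, DName, Ward, PatID} → lossy.
Decomposition 2: common = {Room, PName}, closure = {Room, PName, Diag, Ward, DocID} → lossless.
Decomposition 3: common = {Diag, DocID, PatID}, closure = {Room, PName, Diag, Ward, DocID, PatID} → lossless.

Decomposition 1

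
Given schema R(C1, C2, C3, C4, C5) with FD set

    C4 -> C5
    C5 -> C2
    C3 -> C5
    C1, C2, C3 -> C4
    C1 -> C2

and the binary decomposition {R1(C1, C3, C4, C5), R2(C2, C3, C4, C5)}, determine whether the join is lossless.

Common attributes: R1 ∩ R2 = {C3, C4, C5}.
Closure of {C3, C4, C5}: C5 → C2 applies, adding C2. So (C3, C4, C5)⁺ = {C2, C3, C4, C5}.
This closure contains every attribute of R2, so R1 ∩ R2 → R2. The join is lossless.

Yes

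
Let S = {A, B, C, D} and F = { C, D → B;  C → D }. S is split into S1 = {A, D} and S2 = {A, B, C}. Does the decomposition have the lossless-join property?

No

Common attributes: S1 ∩ S2 = {A}.
No dependency enlarges {A}, so (A)⁺ = {A}.
The closure contains neither all of S1 = {A, D} nor all of S2 = {A, B, C}, so the common attributes are not a superkey of either fragment. The join is lossy.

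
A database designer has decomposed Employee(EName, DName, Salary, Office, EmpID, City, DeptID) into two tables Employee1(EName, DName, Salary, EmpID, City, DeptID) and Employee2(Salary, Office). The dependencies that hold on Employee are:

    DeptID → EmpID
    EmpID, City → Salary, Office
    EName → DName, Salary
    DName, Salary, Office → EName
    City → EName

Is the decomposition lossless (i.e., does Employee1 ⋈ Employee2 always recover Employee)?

Common attributes: Employee1 ∩ Employee2 = {Salary}.
No dependency enlarges {Salary}, so (Salary)⁺ = {Salary}.
The closure contains neither all of Employee1 = {EName, DName, Salary, EmpID, City, DeptID} nor all of Employee2 = {Salary, Office}, so the common attributes are not a superkey of either fragment. The join is lossy.

No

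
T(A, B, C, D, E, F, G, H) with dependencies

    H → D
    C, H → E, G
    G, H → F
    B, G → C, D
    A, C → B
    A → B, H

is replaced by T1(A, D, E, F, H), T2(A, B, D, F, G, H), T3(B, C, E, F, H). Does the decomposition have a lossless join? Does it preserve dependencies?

Lossless test (chase): Rows 1 and 3 agree on H; apply H→D and equate their D entries. Rows 1 and 2 agree on A; apply A→B, H and equate their B, H entries. No row becomes fully distinguished — the join is lossy.
Dependency preservation: the restricted closure of {C, H} across the fragments never reaches {E, G}, so C, H → E, G cannot be enforced without a join — not preserved.

lossy and not dependency-preserving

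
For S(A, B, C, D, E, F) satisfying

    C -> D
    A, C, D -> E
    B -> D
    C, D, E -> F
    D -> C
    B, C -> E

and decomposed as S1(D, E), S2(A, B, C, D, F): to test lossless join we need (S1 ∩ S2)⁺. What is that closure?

C, D

S1 ∩ S2 = {D}.
D → C applies, adding C
Closure: {C, D}.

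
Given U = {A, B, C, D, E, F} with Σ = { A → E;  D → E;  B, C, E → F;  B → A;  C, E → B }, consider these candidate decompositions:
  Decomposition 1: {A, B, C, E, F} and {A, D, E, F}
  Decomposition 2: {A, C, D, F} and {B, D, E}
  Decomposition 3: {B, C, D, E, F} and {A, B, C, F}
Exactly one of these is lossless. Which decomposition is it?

Decomposition 3

Decomposition 1: common = {A, E, F}, closure = {A, E, F} → lossy.
Decomposition 2: common = {D}, closure = {D, E} → lossy.
Decomposition 3: common = {B, C, F}, closure = {A, B, C, E, F} → lossless.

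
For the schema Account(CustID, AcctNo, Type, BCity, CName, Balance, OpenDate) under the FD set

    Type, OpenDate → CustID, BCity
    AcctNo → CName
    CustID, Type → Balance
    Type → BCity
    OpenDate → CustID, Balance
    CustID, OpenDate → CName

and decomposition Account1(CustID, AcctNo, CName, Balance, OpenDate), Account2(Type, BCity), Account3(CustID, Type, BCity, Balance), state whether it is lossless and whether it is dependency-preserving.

lossy but dependency-preserving

Lossless test (chase): applying each FD to every pair of rows produces no changes in the tableau, so no row becomes fully distinguished — the join is lossy.
Dependency preservation: Type, OpenDate → CustID, BCity is not contained in any single fragment, but the restricted closure of its left-hand side across the fragments still reaches the right-hand side; the remaining FDs each lie inside some fragment. All dependencies are preserved.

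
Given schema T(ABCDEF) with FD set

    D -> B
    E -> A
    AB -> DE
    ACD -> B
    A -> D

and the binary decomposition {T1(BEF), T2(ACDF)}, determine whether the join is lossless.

Common attributes: T1 ∩ T2 = {F}.
No dependency enlarges {F}, so (F)⁺ = {F}.
The closure contains neither all of T1 = {BEF} nor all of T2 = {ACDF}, so the common attributes are not a superkey of either fragment. The join is lossy.

No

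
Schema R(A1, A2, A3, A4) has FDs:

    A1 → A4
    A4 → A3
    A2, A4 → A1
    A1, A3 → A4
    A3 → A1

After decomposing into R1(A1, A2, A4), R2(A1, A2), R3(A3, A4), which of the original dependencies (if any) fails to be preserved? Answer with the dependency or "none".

A1 → A4 lies within R1.
A4 → A3 lies within R3.
A2, A4 → A1 lies within R1.
A1, A3 → A4: restricted closure across fragments reaches A4.
A3 → A1: restricted closure across fragments reaches A1.
Every dependency is enforceable on the fragments, so the decomposition is dependency-preserving.

none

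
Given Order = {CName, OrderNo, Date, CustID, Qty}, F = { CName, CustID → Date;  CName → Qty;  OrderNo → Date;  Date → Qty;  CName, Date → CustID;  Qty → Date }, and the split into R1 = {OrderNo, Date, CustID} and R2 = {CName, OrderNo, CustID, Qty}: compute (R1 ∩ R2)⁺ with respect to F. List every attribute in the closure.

R1 ∩ R2 = {OrderNo, CustID}.
OrderNo → Date applies, adding Date
Date → Qty applies, adding Qty
Closure: {OrderNo, Date, CustID, Qty}.

OrderNo, Date, CustID, Qty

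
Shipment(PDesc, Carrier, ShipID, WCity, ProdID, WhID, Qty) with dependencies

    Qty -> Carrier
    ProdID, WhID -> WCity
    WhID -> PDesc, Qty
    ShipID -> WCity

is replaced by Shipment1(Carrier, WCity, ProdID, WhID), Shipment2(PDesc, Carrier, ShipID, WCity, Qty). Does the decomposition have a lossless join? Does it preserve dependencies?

Lossless test: (Carrier, WCity)⁺ = {Carrier, WCity}, which is a superkey of neither fragment — lossy.
Dependency preservation: the restricted closure of {WhID} across the fragments never reaches {PDesc, Qty}, so WhID → PDesc, Qty cannot be enforced without a join — not preserved.

lossy and not dependency-preserving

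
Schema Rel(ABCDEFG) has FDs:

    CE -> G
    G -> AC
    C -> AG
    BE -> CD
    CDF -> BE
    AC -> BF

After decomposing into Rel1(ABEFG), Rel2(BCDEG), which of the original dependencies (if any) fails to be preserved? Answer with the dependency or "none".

none

CE → G lies within Rel2.
G → AC: restricted closure across fragments reaches AC.
C → AG: restricted closure across fragments reaches AG.
BE → CD lies within Rel2.
CDF → BE: restricted closure across fragments reaches BE.
AC → BF: restricted closure across fragments reaches BF.
Every dependency is enforceable on the fragments, so the decomposition is dependency-preserving.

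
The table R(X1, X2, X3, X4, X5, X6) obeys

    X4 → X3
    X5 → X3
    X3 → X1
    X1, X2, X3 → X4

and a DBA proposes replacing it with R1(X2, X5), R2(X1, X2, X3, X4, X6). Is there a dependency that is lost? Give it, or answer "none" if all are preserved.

X5 → X3

Check X5 → X3: no single fragment contains all of {X3, X5}, and the restricted closure of {X5} across the fragments never reaches {X3}.
X4 → X3 is preserved.
X3 → X1 is preserved.
X1, X2, X3 → X4 is preserved.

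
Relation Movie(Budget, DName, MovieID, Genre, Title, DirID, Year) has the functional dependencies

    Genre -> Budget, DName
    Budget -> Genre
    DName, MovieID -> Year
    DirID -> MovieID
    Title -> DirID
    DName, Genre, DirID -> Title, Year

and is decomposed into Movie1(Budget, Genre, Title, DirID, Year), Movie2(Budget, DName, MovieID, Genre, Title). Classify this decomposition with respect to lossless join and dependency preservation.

lossless but not dependency-preserving

Lossless test: (Budget, Genre, Title)⁺ = {Budget, DName, MovieID, Genre, Title, DirID, Year}, which contains all of one fragment — lossless.
Dependency preservation: the restricted closure of {DName, MovieID} across the fragments never reaches {Year}, so DName, MovieID → Year cannot be enforced without a join — not preserved.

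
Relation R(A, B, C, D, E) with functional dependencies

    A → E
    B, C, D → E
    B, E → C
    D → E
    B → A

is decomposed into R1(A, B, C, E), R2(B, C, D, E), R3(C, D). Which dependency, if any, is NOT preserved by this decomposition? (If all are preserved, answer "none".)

none

A → E lies within R1.
B, C, D → E lies within R2.
B, E → C lies within R1.
D → E lies within R2.
B → A lies within R1.
Every dependency is enforceable on the fragments, so the decomposition is dependency-preserving.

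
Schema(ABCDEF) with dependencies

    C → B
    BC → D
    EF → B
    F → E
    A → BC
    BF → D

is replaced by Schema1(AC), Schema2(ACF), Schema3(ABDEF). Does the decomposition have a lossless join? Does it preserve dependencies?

Lossless test (chase): Rows 1 and 2 agree on C; apply C→B and equate their B entries. Rows 1 and 2 agree on BC; apply BC→D and equate their D entries. Rows 2 and 3 agree on F; apply F→E and equate their E entries. Rows 1 and 3 agree on A; apply A→BC and equate their BC entries. Rows 2 and 3 agree on BF; apply BF→D and equate their D entries. Row 2 is now all distinguished symbols — the join is lossless.
Dependency preservation: the restricted closure of {C} across the fragments never reaches {B}, so C → B cannot be enforced without a join — not preserved.

lossless but not dependency-preserving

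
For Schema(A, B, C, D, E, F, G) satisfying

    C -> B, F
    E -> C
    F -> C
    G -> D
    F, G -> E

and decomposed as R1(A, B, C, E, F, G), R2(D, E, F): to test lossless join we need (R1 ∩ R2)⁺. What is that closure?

B, C, E, F

R1 ∩ R2 = {E, F}.
E → C applies, adding C
C → B, F applies, adding B
Closure: {B, C, E, F}.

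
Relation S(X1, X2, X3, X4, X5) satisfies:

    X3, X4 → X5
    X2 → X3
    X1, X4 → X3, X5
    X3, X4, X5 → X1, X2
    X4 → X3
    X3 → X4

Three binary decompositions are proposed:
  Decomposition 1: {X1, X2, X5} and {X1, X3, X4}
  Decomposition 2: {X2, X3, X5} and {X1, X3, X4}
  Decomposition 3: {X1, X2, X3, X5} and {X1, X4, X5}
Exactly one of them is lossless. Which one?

Decomposition 2

Decomposition 1: common = {X1}, closure = {X1} → lossy.
Decomposition 2: common = {X3}, closure = {X1, X2, X3, X4, X5} → lossless.
Decomposition 3: common = {X1, X5}, closure = {X1, X5} → lossy.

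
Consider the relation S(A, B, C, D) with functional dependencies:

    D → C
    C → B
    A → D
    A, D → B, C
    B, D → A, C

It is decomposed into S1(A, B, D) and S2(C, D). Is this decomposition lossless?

Common attributes: S1 ∩ S2 = {D}.
Closure of {D}: D → C applies, adding C; C → B applies, adding B; B, D → A, C applies, adding A. So (D)⁺ = {A, B, C, D}.
This closure contains every attribute of S1, so S1 ∩ S2 → S1. The join is lossless.

Yes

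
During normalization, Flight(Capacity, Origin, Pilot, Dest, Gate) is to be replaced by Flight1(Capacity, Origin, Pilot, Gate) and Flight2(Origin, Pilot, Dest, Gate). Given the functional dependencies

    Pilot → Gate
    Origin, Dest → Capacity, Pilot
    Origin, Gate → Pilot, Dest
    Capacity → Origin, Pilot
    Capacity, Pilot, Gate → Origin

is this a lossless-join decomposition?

Yes

Common attributes: Flight1 ∩ Flight2 = {Origin, Pilot, Gate}.
Closure of {Origin, Pilot, Gate}: Origin, Gate → Pilot, Dest applies, adding Dest; Origin, Dest → Capacity, Pilot applies, adding Capacity. So (Origin, Pilot, Gate)⁺ = {Capacity, Origin, Pilot, Dest, Gate}.
This closure contains every attribute of Flight1, so Flight1 ∩ Flight2 → Flight1. The join is lossless.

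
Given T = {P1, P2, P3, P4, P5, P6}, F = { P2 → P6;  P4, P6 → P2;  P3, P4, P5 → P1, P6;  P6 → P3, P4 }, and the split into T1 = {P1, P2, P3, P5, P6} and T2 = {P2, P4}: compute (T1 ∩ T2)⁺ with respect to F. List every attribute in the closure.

T1 ∩ T2 = {P2}.
P2 → P6 applies, adding P6
P6 → P3, P4 applies, adding P3, P4
Closure: {P2, P3, P4, P6}.

P2, P3, P4, P6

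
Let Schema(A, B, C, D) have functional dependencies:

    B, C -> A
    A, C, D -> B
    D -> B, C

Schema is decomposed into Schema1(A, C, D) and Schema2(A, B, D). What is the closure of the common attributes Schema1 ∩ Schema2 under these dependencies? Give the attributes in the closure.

A, B, C, D

Schema1 ∩ Schema2 = {A, D}.
D → B, C applies, adding B, C
Closure: {A, B, C, D}.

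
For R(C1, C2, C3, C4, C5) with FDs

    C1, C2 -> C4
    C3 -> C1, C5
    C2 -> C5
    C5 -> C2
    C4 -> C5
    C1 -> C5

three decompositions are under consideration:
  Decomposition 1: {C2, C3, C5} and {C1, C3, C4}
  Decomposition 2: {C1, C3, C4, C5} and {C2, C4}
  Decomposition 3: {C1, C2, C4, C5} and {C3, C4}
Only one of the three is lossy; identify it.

Decomposition 3

Decomposition 1: common = {C3}, closure = {C1, C2, C3, C4, C5} → lossless.
Decomposition 2: common = {C4}, closure = {C2, C4, C5} → lossless.
Decomposition 3: common = {C4}, closure = {C2, C4, C5} → lossy.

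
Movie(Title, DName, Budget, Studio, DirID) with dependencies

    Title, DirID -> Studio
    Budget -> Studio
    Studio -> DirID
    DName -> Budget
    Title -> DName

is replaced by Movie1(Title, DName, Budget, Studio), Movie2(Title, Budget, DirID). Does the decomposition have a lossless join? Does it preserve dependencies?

Lossless test: (Title, Budget)⁺ = {Title, DName, Budget, Studio, DirID}, which contains all of one fragment — lossless.
Dependency preservation: the restricted closure of {Studio} across the fragments never reaches {DirID}, so Studio → DirID cannot be enforced without a join — not preserved.

lossless but not dependency-preserving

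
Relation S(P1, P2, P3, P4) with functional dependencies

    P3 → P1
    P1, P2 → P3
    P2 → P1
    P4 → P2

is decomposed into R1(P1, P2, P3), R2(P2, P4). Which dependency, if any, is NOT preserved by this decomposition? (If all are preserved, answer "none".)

none

P3 → P1 lies within R1.
P1, P2 → P3 lies within R1.
P2 → P1 lies within R1.
P4 → P2 lies within R2.
Every dependency is enforceable on the fragments, so the decomposition is dependency-preserving.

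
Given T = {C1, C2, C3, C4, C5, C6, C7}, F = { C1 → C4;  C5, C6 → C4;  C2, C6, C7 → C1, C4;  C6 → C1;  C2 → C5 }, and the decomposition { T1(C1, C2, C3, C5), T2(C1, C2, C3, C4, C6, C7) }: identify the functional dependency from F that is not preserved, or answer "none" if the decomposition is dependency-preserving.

none

C1 → C4 lies within T2.
C5, C6 → C4: restricted closure across fragments reaches C4.
C2, C6, C7 → C1, C4 lies within T2.
C6 → C1 lies within T2.
C2 → C5 lies within T1.
Every dependency is enforceable on the fragments, so the decomposition is dependency-preserving.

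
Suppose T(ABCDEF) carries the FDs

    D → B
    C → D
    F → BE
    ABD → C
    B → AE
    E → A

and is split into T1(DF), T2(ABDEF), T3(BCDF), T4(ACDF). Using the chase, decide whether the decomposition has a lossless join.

Chase test. Columns are ABCDEF; row i has aⱼ where attribute j ∈ Ti, else bᵢⱼ.
Initial tableau (one row per fragment):
  row 1: b11 b12 b13 a4 b15 a6
  row 2: a1 a2 b23 a4 a5 a6
  row 3: b31 a2 a3 a4 b35 a6
  row 4: a1 b42 a3 a4 b45 a6
Rows 1 and 2 agree on D; apply D→B and equate their B entries.
Rows 1 and 4 agree on D; apply D→B and equate their B entries.
Rows 1 and 2 agree on F; apply F→BE and equate their BE entries.
Rows 1 and 3 agree on F; apply F→BE and equate their BE entries.
Rows 1 and 4 agree on F; apply F→BE and equate their BE entries.
Rows 2 and 4 agree on ABD; apply ABD→C and equate their C entries.
Rows 1 and 2 agree on B; apply B→AE and equate their AE entries.
Rows 1 and 3 agree on B; apply B→AE and equate their AE entries.
Rows 1 and 2 agree on ABD; apply ABD→C and equate their C entries.
Row 1 is now all distinguished symbols — the join is lossless.

Yes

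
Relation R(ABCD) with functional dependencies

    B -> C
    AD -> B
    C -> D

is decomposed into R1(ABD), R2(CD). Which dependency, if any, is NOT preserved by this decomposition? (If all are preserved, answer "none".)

Check B → C: no single fragment contains all of {BC}, and the restricted closure of {B} across the fragments never reaches {C}.
AD → B is preserved.
C → D is preserved.

B -> C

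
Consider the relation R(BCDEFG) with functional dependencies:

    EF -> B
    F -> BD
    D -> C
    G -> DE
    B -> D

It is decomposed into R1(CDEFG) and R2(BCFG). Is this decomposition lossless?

Yes

Common attributes: R1 ∩ R2 = {CFG}.
Closure of {CFG}: F → BD applies, adding BD; G → DE applies, adding E. So (CFG)⁺ = {BCDEFG}.
This closure contains every attribute of R1, so R1 ∩ R2 → R1. The join is lossless.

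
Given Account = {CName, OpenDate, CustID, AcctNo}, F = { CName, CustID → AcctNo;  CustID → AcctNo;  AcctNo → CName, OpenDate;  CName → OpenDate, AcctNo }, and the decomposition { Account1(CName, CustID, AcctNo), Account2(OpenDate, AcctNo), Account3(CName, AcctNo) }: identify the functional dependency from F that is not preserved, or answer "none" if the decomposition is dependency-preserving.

none

CName, CustID → AcctNo lies within Account1.
CustID → AcctNo lies within Account1.
AcctNo → CName, OpenDate: restricted closure across fragments reaches CName, OpenDate.
CName → OpenDate, AcctNo: restricted closure across fragments reaches OpenDate, AcctNo.
Every dependency is enforceable on the fragments, so the decomposition is dependency-preserving.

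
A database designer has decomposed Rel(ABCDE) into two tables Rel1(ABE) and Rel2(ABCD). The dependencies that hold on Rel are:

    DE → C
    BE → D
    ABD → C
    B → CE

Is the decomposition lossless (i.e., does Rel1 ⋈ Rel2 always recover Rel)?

Yes

Common attributes: Rel1 ∩ Rel2 = {AB}.
Closure of {AB}: B → CE applies, adding CE; BE → D applies, adding D. So (AB)⁺ = {ABCDE}.
This closure contains every attribute of Rel1, so Rel1 ∩ Rel2 → Rel1. The join is lossless.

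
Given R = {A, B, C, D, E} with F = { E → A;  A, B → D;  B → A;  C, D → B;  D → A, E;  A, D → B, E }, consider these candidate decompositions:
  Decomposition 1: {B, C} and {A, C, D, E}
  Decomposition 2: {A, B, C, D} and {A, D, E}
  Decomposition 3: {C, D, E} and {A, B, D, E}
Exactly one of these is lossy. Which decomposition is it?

Decomposition 1: common = {C}, closure = {C} → lossy.
Decomposition 2: common = {A, D}, closure = {A, B, D, E} → lossless.
Decomposition 3: common = {D, E}, closure = {A, B, D, E} → lossless.

Decomposition 1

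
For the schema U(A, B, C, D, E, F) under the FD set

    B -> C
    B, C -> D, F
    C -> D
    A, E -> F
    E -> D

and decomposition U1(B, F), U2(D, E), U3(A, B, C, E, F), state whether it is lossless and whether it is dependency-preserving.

lossless but not dependency-preserving

Lossless test (chase): Rows 1 and 3 agree on B; apply B→C and equate their C entries. Rows 1 and 3 agree on B, C; apply B, C→D, F and equate their D, F entries. Rows 2 and 3 agree on E; apply E→D and equate their D entries. Row 3 is now all distinguished symbols — the join is lossless.
Dependency preservation: the restricted closure of {B, C} across the fragments never reaches {D, F}, so B, C → D, F cannot be enforced without a join — not preserved.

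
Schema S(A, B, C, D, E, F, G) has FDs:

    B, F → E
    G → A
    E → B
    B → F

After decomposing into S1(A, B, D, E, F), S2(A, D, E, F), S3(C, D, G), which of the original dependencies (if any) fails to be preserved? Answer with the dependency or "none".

Check G → A: no single fragment contains all of {A, G}, and the restricted closure of {G} across the fragments never reaches {A}.
B, F → E is preserved.
E → B is preserved.
B → F is preserved.

G → A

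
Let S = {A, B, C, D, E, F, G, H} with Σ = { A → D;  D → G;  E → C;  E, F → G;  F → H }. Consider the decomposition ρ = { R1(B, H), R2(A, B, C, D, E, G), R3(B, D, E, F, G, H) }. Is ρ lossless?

Chase test. Columns are A, B, C, D, E, F, G, H; row i has aⱼ where attribute j ∈ Ri, else bᵢⱼ.
Initial tableau (one row per fragment):
  row 1: b11 a2 b13 b14 b15 b16 b17 a8
  row 2: a1 a2 a3 a4 a5 b26 a7 b28
  row 3: b31 a2 b33 a4 a5 a6 a7 a8
Rows 2 and 3 agree on E; apply E→C and equate their C entries.
No row becomes fully distinguished — the join is lossy.

No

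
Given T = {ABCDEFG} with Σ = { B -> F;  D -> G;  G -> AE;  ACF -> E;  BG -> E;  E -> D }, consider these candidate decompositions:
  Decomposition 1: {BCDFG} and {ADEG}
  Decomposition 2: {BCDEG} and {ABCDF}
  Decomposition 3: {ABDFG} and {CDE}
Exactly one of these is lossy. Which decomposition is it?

Decomposition 3

Decomposition 1: common = {DG}, closure = {ADEG} → lossless.
Decomposition 2: common = {BCD}, closure = {ABCDEFG} → lossless.
Decomposition 3: common = {D}, closure = {ADEG} → lossy.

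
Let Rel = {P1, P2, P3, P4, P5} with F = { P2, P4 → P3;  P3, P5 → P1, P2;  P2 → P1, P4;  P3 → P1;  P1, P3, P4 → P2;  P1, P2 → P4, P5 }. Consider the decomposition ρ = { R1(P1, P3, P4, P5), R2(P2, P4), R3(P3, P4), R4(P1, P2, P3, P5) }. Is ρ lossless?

Yes

Chase test. Columns are P1, P2, P3, P4, P5; row i has aⱼ where attribute j ∈ Ri, else bᵢⱼ.
Initial tableau (one row per fragment):
  row 1: a1 b12 a3 a4 a5
  row 2: b21 a2 b23 a4 b25
  row 3: b31 b32 a3 a4 b35
  row 4: a1 a2 a3 b44 a5
Rows 1 and 4 agree on P3, P5; apply P3, P5→P1, P2 and equate their P1, P2 entries.
Rows 1 and 2 agree on P2; apply P2→P1, P4 and equate their P1, P4 entries.
Rows 1 and 4 agree on P2; apply P2→P1, P4 and equate their P1, P4 entries.
Rows 1 and 3 agree on P3; apply P3→P1 and equate their P1 entries.
Rows 1 and 3 agree on P1, P3, P4; apply P1, P3, P4→P2 and equate their P2 entries.
Rows 1 and 2 agree on P1, P2; apply P1, P2→P4, P5 and equate their P4, P5 entries.
Rows 1 and 3 agree on P1, P2; apply P1, P2→P4, P5 and equate their P4, P5 entries.
Rows 1 and 2 agree on P2, P4; apply P2, P4→P3 and equate their P3 entries.
Row 1 is now all distinguished symbols — the join is lossless.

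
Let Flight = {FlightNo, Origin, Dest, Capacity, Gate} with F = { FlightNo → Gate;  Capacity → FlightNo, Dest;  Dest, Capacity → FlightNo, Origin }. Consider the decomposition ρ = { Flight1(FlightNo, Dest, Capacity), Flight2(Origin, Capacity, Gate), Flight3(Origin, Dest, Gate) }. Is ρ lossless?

Yes

Chase test. Columns are FlightNo, Origin, Dest, Capacity, Gate; row i has aⱼ where attribute j ∈ Flighti, else bᵢⱼ.
Initial tableau (one row per fragment):
  row 1: a1 b12 a3 a4 b15
  row 2: b21 a2 b23 a4 a5
  row 3: b31 a2 a3 b34 a5
Rows 1 and 2 agree on Capacity; apply Capacity→FlightNo, Dest and equate their FlightNo, Dest entries.
Rows 1 and 2 agree on Dest, Capacity; apply Dest, Capacity→FlightNo, Origin and equate their FlightNo, Origin entries.
Rows 1 and 2 agree on FlightNo; apply FlightNo→Gate and equate their Gate entries.
Row 1 is now all distinguished symbols — the join is lossless.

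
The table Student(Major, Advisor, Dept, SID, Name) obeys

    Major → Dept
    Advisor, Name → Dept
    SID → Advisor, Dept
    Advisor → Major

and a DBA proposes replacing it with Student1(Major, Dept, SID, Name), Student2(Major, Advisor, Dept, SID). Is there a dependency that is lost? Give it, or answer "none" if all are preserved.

Major → Dept lies within Student1.
Advisor, Name → Dept: restricted closure across fragments reaches Dept.
SID → Advisor, Dept lies within Student2.
Advisor → Major lies within Student2.
Every dependency is enforceable on the fragments, so the decomposition is dependency-preserving.

none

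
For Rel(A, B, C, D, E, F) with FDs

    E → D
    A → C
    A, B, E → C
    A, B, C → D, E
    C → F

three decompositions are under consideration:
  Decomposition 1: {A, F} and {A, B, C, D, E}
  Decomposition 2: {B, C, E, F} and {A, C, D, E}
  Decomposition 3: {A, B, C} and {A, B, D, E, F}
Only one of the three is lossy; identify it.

Decomposition 1: common = {A}, closure = {A, C, F} → lossless.
Decomposition 2: common = {C, E}, closure = {C, D, E, F} → lossy.
Decomposition 3: common = {A, B}, closure = {A, B, C, D, E, F} → lossless.

Decomposition 2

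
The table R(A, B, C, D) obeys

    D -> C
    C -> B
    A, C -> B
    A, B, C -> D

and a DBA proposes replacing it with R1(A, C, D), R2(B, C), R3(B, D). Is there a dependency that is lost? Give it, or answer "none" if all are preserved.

none

D → C lies within R1.
C → B lies within R2.
A, C → B: restricted closure across fragments reaches B.
A, B, C → D: restricted closure across fragments reaches D.
Every dependency is enforceable on the fragments, so the decomposition is dependency-preserving.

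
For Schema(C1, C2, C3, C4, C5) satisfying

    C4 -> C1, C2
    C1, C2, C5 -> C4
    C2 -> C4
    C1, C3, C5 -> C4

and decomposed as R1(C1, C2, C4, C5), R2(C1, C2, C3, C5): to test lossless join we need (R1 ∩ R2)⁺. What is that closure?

C1, C2, C4, C5

R1 ∩ R2 = {C1, C2, C5}.
C1, C2, C5 → C4 applies, adding C4
Closure: {C1, C2, C4, C5}.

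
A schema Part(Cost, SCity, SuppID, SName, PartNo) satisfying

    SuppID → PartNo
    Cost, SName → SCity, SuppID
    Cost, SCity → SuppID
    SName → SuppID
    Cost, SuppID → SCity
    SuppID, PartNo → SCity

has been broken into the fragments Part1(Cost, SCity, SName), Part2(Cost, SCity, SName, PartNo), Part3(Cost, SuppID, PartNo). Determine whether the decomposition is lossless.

Chase test. Columns are Cost, SCity, SuppID, SName, PartNo; row i has aⱼ where attribute j ∈ Parti, else bᵢⱼ.
Initial tableau (one row per fragment):
  row 1: a1 a2 b13 a4 b15
  row 2: a1 a2 b23 a4 a5
  row 3: a1 b32 a3 b34 a5
Rows 1 and 2 agree on Cost, SName; apply Cost, SName→SCity, SuppID and equate their SCity, SuppID entries.
Rows 1 and 2 agree on SuppID; apply SuppID→PartNo and equate their PartNo entries.
No row becomes fully distinguished — the join is lossy.

No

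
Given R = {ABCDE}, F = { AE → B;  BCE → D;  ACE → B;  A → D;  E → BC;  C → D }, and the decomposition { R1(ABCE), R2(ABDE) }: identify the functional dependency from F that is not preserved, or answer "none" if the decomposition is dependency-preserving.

C → D

Check C → D: no single fragment contains all of {CD}, and the restricted closure of {C} across the fragments never reaches {D}.
AE → B is preserved.
BCE → D is preserved.
ACE → B is preserved.
A → D is preserved.
E → BC is preserved.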